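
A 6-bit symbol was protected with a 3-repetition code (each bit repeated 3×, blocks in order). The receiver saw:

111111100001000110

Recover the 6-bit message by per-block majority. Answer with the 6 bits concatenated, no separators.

Block 1 (111): 3 ones → 1
Block 2 (111): 3 ones → 1
Block 3 (100): 1 one → 0
Block 4 (001): 1 one → 0
Block 5 (000): 0 ones → 0
Block 6 (110): 2 ones → 1

110001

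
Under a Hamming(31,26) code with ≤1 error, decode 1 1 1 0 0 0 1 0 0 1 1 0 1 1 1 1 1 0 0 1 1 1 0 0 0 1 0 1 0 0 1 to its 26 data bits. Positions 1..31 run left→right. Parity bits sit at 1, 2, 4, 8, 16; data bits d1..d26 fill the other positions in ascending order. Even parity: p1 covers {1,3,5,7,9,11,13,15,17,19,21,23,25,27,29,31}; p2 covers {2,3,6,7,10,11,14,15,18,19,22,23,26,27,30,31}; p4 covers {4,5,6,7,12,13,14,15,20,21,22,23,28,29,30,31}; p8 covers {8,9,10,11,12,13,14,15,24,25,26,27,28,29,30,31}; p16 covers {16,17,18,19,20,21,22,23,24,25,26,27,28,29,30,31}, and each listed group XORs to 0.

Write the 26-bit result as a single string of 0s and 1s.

s1 (pos 1,3,5,7,9,11,13,15,17,19,21,23,25,27,29,31): 1⊕1⊕0⊕1⊕0⊕1⊕1⊕1⊕1⊕0⊕1⊕0⊕0⊕0⊕0⊕1 = 1
s2 (pos 2,3,6,7,10,11,14,15,18,19,22,23,26,27,30,31): 1⊕1⊕0⊕1⊕1⊕1⊕1⊕1⊕0⊕0⊕1⊕0⊕1⊕0⊕0⊕1 = 0
s4 (pos 4,5,6,7,12,13,14,15,20,21,22,23,28,29,30,31): 0⊕0⊕0⊕1⊕0⊕1⊕1⊕1⊕1⊕1⊕1⊕0⊕1⊕0⊕0⊕1 = 1
s8 (pos 8,9,10,11,12,13,14,15,24,25,26,27,28,29,30,31): 0⊕0⊕1⊕1⊕0⊕1⊕1⊕1⊕0⊕0⊕1⊕0⊕1⊕0⊕0⊕1 = 0
s16 (pos 16,17,18,19,20,21,22,23,24,25,26,27,28,29,30,31): 1⊕1⊕0⊕0⊕1⊕1⊕1⊕0⊕0⊕0⊕1⊕0⊕1⊕0⊕0⊕1 = 0
Syndrome s16…s1 = 00101 → error at position 5.
Flip position 5: 1110001001101111100111000101001 → 1110101001101111100111000101001
Read data bits from positions 3,5,6,7,9,10,11,12,13,14,15,17,18,19,20,21,22,23,24,25,26,27,28,29,30,31: 11010110111100111000101001

11010110111100111000101001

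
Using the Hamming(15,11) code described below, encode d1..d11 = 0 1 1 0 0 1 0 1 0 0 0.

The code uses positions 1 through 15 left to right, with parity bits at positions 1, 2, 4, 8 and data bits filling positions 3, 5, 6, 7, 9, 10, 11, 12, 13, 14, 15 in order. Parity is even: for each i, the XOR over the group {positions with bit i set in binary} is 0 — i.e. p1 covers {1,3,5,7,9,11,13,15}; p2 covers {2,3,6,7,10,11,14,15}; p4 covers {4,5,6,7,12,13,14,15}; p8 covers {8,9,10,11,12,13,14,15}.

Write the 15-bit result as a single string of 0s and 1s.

Place data at non-parity positions: p1 p2 0 p4 1 1 0 p8 0 1 0 1 0 0 0
p1 (pos 1,3,5,7,9,11,13,15): XOR of data positions = 0⊕1⊕0⊕0⊕0⊕0⊕0 = 1
p2 (pos 2,3,6,7,10,11,14,15): XOR of data positions = 0⊕1⊕0⊕1⊕0⊕0⊕0 = 0
p4 (pos 4,5,6,7,12,13,14,15): XOR of data positions = 1⊕1⊕0⊕1⊕0⊕0⊕0 = 1
p8 (pos 8,9,10,11,12,13,14,15): XOR of data positions = 0⊕1⊕0⊕1⊕0⊕0⊕0 = 0
Codeword: 100111000101000

100111000101000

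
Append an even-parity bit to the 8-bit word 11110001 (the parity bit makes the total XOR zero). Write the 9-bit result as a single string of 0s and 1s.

XOR of the 8 data bits: 1⊕1⊕1⊕1⊕0⊕0⊕0⊕1 = 1
Parity bit = 1 (so all 9 bits XOR to 0).

111100011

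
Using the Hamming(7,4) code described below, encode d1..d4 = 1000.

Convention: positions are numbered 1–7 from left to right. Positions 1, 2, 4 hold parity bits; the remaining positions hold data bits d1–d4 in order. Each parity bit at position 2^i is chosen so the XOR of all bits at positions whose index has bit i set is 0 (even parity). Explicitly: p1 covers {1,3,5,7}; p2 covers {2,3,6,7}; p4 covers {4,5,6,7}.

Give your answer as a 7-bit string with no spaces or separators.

Place data at non-parity positions: p1 p2 1 p4 0 0 0
p1 (pos 1,3,5,7): XOR of data positions = 1⊕0⊕0 = 1
p2 (pos 2,3,6,7): XOR of data positions = 1⊕0⊕0 = 1
p4 (pos 4,5,6,7): XOR of data positions = 0⊕0⊕0 = 0
Codeword: 1110000

1110000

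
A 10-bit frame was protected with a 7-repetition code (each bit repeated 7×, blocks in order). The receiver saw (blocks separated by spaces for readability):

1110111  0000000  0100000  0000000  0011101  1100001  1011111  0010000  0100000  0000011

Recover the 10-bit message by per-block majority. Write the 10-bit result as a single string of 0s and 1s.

Block 1 (1110111): 6 ones → 1
Block 2 (0000000): 0 ones → 0
Block 3 (0100000): 1 one → 0
Block 4 (0000000): 0 ones → 0
Block 5 (0011101): 4 ones → 1
Block 6 (1100001): 3 ones → 0
Block 7 (1011111): 6 ones → 1
Block 8 (0010000): 1 one → 0
Block 9 (0100000): 1 one → 0
Block 10 (0000011): 2 ones → 0

1000101000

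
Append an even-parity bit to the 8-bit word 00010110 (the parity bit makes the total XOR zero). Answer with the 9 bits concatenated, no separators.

XOR of the 8 data bits: 0⊕0⊕0⊕1⊕0⊕1⊕1⊕0 = 1
Parity bit = 1 (so all 9 bits XOR to 0).

000101101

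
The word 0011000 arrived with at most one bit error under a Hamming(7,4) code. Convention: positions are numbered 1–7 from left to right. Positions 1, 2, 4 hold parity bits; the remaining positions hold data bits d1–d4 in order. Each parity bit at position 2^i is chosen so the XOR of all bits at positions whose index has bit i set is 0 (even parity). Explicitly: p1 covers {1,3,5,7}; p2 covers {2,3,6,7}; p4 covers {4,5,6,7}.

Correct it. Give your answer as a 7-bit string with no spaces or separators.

0011001

s1 (pos 1,3,5,7): 0⊕1⊕0⊕0 = 1
s2 (pos 2,3,6,7): 0⊕1⊕0⊕0 = 1
s4 (pos 4,5,6,7): 1⊕0⊕0⊕0 = 1
Syndrome s4…s1 = 111 → error at position 7.
Flip position 7: 0011000 → 0011001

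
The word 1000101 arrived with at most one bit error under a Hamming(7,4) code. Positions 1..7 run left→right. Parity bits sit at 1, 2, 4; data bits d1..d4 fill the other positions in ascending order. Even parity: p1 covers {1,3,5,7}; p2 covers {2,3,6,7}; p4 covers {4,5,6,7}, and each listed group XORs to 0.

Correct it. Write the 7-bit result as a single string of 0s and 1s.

s1 (pos 1,3,5,7): 1⊕0⊕1⊕1 = 1
s2 (pos 2,3,6,7): 0⊕0⊕0⊕1 = 1
s4 (pos 4,5,6,7): 0⊕1⊕0⊕1 = 0
Syndrome s4…s1 = 011 → error at position 3.
Flip position 3: 1000101 → 1010101

1010101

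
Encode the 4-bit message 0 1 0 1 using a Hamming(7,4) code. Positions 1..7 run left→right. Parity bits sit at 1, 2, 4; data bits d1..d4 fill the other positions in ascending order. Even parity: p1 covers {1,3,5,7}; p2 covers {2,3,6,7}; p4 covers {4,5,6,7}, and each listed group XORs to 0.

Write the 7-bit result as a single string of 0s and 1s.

Place data at non-parity positions: p1 p2 0 p4 1 0 1
p1 (pos 1,3,5,7): XOR of data positions = 0⊕1⊕1 = 0
p2 (pos 2,3,6,7): XOR of data positions = 0⊕0⊕1 = 1
p4 (pos 4,5,6,7): XOR of data positions = 1⊕0⊕1 = 0
Codeword: 0100101

0100101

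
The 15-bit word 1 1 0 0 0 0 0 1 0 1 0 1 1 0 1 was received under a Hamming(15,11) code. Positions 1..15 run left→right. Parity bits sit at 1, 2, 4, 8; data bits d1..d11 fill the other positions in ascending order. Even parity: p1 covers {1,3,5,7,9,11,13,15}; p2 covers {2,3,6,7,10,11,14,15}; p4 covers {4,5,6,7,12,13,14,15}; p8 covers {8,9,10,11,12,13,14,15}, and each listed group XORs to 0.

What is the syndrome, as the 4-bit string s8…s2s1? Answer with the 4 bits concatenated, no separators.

1111

s1 (pos 1,3,5,7,9,11,13,15): 1⊕0⊕0⊕0⊕0⊕0⊕1⊕1 = 1
s2 (pos 2,3,6,7,10,11,14,15): 1⊕0⊕0⊕0⊕1⊕0⊕0⊕1 = 1
s4 (pos 4,5,6,7,12,13,14,15): 0⊕0⊕0⊕0⊕1⊕1⊕0⊕1 = 1
s8 (pos 8,9,10,11,12,13,14,15): 1⊕0⊕1⊕0⊕1⊕1⊕0⊕1 = 1
Syndrome s8…s1 = 1111 → error at position 15.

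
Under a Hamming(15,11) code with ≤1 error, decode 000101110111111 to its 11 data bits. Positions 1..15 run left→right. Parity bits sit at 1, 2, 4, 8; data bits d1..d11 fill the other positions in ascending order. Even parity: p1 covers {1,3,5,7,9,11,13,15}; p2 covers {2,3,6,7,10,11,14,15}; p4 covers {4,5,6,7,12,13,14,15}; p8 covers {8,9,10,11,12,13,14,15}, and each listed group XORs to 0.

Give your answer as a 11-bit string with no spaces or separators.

00110110111

s1 (pos 1,3,5,7,9,11,13,15): 0⊕0⊕0⊕1⊕0⊕1⊕1⊕1 = 0
s2 (pos 2,3,6,7,10,11,14,15): 0⊕0⊕1⊕1⊕1⊕1⊕1⊕1 = 0
s4 (pos 4,5,6,7,12,13,14,15): 1⊕0⊕1⊕1⊕1⊕1⊕1⊕1 = 1
s8 (pos 8,9,10,11,12,13,14,15): 1⊕0⊕1⊕1⊕1⊕1⊕1⊕1 = 1
Syndrome s8…s1 = 1100 → error at position 12.
Flip position 12: 000101110111111 → 000101110110111
Read data bits from positions 3,5,6,7,9,10,11,12,13,14,15: 00110110111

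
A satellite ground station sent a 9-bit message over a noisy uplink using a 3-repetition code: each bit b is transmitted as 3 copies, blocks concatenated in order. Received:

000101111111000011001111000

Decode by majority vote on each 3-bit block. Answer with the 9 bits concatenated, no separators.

Block 1 (000): 0 ones → 0
Block 2 (101): 2 ones → 1
Block 3 (111): 3 ones → 1
Block 4 (111): 3 ones → 1
Block 5 (000): 0 ones → 0
Block 6 (011): 2 ones → 1
Block 7 (001): 1 one → 0
Block 8 (111): 3 ones → 1
Block 9 (000): 0 ones → 0

011101010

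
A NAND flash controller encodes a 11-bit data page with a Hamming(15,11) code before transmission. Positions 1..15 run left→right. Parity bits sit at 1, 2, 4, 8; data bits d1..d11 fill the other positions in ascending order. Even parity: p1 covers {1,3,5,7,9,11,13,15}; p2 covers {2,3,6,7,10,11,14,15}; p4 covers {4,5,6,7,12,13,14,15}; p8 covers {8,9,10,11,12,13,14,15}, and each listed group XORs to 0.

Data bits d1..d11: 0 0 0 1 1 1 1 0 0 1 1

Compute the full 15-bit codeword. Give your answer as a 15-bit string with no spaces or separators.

Place data at non-parity positions: p1 p2 0 p4 0 0 1 p8 1 1 1 0 0 1 1
p1 (pos 1,3,5,7,9,11,13,15): XOR of data positions = 0⊕0⊕1⊕1⊕1⊕0⊕1 = 0
p2 (pos 2,3,6,7,10,11,14,15): XOR of data positions = 0⊕0⊕1⊕1⊕1⊕1⊕1 = 1
p4 (pos 4,5,6,7,12,13,14,15): XOR of data positions = 0⊕0⊕1⊕0⊕0⊕1⊕1 = 1
p8 (pos 8,9,10,11,12,13,14,15): XOR of data positions = 1⊕1⊕1⊕0⊕0⊕1⊕1 = 1
Codeword: 010100111110011

010100111110011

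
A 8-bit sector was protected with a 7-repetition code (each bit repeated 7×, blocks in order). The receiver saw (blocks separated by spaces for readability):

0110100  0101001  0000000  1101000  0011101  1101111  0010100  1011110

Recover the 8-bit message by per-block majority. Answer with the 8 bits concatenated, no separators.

Block 1 (0110100): 3 ones → 0
Block 2 (0101001): 3 ones → 0
Block 3 (0000000): 0 ones → 0
Block 4 (1101000): 3 ones → 0
Block 5 (0011101): 4 ones → 1
Block 6 (1101111): 6 ones → 1
Block 7 (0010100): 2 ones → 0
Block 8 (1011110): 5 ones → 1

00001101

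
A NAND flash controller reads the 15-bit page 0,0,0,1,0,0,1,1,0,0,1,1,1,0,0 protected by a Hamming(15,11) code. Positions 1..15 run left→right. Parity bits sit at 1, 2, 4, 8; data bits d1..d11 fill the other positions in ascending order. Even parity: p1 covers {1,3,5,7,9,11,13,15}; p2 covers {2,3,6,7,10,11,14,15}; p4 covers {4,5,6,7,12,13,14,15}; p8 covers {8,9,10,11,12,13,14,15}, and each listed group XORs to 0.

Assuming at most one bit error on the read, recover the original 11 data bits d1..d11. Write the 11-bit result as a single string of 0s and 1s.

s1 (pos 1,3,5,7,9,11,13,15): 0⊕0⊕0⊕1⊕0⊕1⊕1⊕0 = 1
s2 (pos 2,3,6,7,10,11,14,15): 0⊕0⊕0⊕1⊕0⊕1⊕0⊕0 = 0
s4 (pos 4,5,6,7,12,13,14,15): 1⊕0⊕0⊕1⊕1⊕1⊕0⊕0 = 0
s8 (pos 8,9,10,11,12,13,14,15): 1⊕0⊕0⊕1⊕1⊕1⊕0⊕0 = 0
Syndrome s8…s1 = 0001 → error at position 1.
Flip position 1: 000100110011100 → 100100110011100
Read data bits from positions 3,5,6,7,9,10,11,12,13,14,15: 00010011100

00010011100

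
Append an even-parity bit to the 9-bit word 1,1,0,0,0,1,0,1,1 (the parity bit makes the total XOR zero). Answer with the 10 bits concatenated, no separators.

XOR of the 9 data bits: 1⊕1⊕0⊕0⊕0⊕1⊕0⊕1⊕1 = 1
Parity bit = 1 (so all 10 bits XOR to 0).

1100010111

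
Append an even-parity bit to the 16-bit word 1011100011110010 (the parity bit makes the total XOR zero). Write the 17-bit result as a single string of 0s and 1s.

10111000111100101

XOR of the 16 data bits: 1⊕0⊕1⊕1⊕1⊕0⊕0⊕0⊕1⊕1⊕1⊕1⊕0⊕0⊕1⊕0 = 1
Parity bit = 1 (so all 17 bits XOR to 0).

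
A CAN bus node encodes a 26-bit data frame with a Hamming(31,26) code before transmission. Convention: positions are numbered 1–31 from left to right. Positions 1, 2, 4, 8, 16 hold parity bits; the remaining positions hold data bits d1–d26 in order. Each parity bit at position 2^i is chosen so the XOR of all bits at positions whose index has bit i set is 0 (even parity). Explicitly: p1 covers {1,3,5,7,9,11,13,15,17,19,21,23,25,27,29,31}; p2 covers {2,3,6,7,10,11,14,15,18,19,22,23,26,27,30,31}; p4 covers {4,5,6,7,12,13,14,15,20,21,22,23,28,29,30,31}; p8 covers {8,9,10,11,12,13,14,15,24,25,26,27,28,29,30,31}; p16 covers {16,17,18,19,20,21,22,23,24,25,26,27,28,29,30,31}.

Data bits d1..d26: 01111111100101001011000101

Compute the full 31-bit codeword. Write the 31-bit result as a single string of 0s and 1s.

Place data at non-parity positions: p1 p2 0 p4 1 1 1 p8 1 1 1 1 1 0 0 p16 1 0 1 0 0 1 0 1 1 0 0 0 1 0 1
p1 (pos 1,3,5,7,9,11,13,15,17,19,21,23,25,27,29,31): XOR of data positions = 0⊕1⊕1⊕1⊕1⊕1⊕0⊕1⊕1⊕0⊕0⊕1⊕0⊕1⊕1 = 0
p2 (pos 2,3,6,7,10,11,14,15,18,19,22,23,26,27,30,31): XOR of data positions = 0⊕1⊕1⊕1⊕1⊕0⊕0⊕0⊕1⊕1⊕0⊕0⊕0⊕0⊕1 = 1
p4 (pos 4,5,6,7,12,13,14,15,20,21,22,23,28,29,30,31): XOR of data positions = 1⊕1⊕1⊕1⊕1⊕0⊕0⊕0⊕0⊕1⊕0⊕0⊕1⊕0⊕1 = 0
p8 (pos 8,9,10,11,12,13,14,15,24,25,26,27,28,29,30,31): XOR of data positions = 1⊕1⊕1⊕1⊕1⊕0⊕0⊕1⊕1⊕0⊕0⊕0⊕1⊕0⊕1 = 1
p16 (pos 16,17,18,19,20,21,22,23,24,25,26,27,28,29,30,31): XOR of data positions = 1⊕0⊕1⊕0⊕0⊕1⊕0⊕1⊕1⊕0⊕0⊕0⊕1⊕0⊕1 = 1
Codeword: 0100111111111001101001011000101

0100111111111001101001011000101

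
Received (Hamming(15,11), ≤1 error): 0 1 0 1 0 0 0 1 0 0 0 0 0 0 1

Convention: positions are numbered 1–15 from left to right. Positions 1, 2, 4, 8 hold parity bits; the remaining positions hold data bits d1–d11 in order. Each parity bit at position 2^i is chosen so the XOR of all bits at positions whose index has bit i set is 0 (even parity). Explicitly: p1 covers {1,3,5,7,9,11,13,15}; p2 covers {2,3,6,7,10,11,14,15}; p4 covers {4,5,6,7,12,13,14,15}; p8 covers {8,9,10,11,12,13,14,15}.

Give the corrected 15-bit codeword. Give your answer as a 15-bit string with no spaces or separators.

s1 (pos 1,3,5,7,9,11,13,15): 0⊕0⊕0⊕0⊕0⊕0⊕0⊕1 = 1
s2 (pos 2,3,6,7,10,11,14,15): 1⊕0⊕0⊕0⊕0⊕0⊕0⊕1 = 0
s4 (pos 4,5,6,7,12,13,14,15): 1⊕0⊕0⊕0⊕0⊕0⊕0⊕1 = 0
s8 (pos 8,9,10,11,12,13,14,15): 1⊕0⊕0⊕0⊕0⊕0⊕0⊕1 = 0
Syndrome s8…s1 = 0001 → error at position 1.
Flip position 1: 010100010000001 → 110100010000001

110100010000001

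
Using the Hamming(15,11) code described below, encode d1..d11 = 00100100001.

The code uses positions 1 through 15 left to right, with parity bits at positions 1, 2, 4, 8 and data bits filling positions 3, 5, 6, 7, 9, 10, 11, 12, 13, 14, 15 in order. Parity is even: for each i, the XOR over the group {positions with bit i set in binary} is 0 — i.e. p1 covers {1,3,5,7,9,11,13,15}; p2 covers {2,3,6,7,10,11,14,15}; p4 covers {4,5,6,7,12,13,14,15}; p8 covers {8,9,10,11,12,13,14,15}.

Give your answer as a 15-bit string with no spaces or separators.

Place data at non-parity positions: p1 p2 0 p4 0 1 0 p8 0 1 0 0 0 0 1
p1 (pos 1,3,5,7,9,11,13,15): XOR of data positions = 0⊕0⊕0⊕0⊕0⊕0⊕1 = 1
p2 (pos 2,3,6,7,10,11,14,15): XOR of data positions = 0⊕1⊕0⊕1⊕0⊕0⊕1 = 1
p4 (pos 4,5,6,7,12,13,14,15): XOR of data positions = 0⊕1⊕0⊕0⊕0⊕0⊕1 = 0
p8 (pos 8,9,10,11,12,13,14,15): XOR of data positions = 0⊕1⊕0⊕0⊕0⊕0⊕1 = 0
Codeword: 110001000100001

110001000100001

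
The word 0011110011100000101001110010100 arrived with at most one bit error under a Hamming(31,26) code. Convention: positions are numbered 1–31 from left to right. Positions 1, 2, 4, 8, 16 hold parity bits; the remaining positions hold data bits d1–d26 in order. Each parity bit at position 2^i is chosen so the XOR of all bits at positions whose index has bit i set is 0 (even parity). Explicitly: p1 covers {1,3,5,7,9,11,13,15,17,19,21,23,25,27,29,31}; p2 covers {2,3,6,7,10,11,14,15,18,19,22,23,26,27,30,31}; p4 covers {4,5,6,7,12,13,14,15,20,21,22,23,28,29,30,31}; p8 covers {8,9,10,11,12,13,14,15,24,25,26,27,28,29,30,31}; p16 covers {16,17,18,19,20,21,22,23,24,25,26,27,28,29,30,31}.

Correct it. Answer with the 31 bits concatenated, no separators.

s1 (pos 1,3,5,7,9,11,13,15,17,19,21,23,25,27,29,31): 0⊕1⊕1⊕0⊕1⊕1⊕0⊕0⊕1⊕1⊕0⊕1⊕0⊕1⊕1⊕0 = 1
s2 (pos 2,3,6,7,10,11,14,15,18,19,22,23,26,27,30,31): 0⊕1⊕1⊕0⊕1⊕1⊕0⊕0⊕0⊕1⊕1⊕1⊕0⊕1⊕0⊕0 = 0
s4 (pos 4,5,6,7,12,13,14,15,20,21,22,23,28,29,30,31): 1⊕1⊕1⊕0⊕0⊕0⊕0⊕0⊕0⊕0⊕1⊕1⊕0⊕1⊕0⊕0 = 0
s8 (pos 8,9,10,11,12,13,14,15,24,25,26,27,28,29,30,31): 0⊕1⊕1⊕1⊕0⊕0⊕0⊕0⊕1⊕0⊕0⊕1⊕0⊕1⊕0⊕0 = 0
s16 (pos 16,17,18,19,20,21,22,23,24,25,26,27,28,29,30,31): 0⊕1⊕0⊕1⊕0⊕0⊕1⊕1⊕1⊕0⊕0⊕1⊕0⊕1⊕0⊕0 = 1
Syndrome s16…s1 = 10001 → error at position 17.
Flip position 17: 0011110011100000101001110010100 → 0011110011100000001001110010100

0011110011100000001001110010100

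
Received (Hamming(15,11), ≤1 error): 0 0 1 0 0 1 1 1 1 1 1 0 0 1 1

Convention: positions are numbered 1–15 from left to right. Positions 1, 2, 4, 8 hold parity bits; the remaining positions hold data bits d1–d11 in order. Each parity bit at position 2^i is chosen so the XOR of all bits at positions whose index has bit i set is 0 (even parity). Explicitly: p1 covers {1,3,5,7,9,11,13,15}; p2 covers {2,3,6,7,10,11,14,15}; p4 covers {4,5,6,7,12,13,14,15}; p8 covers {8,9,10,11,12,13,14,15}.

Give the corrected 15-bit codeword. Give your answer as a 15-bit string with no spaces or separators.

s1 (pos 1,3,5,7,9,11,13,15): 0⊕1⊕0⊕1⊕1⊕1⊕0⊕1 = 1
s2 (pos 2,3,6,7,10,11,14,15): 0⊕1⊕1⊕1⊕1⊕1⊕1⊕1 = 1
s4 (pos 4,5,6,7,12,13,14,15): 0⊕0⊕1⊕1⊕0⊕0⊕1⊕1 = 0
s8 (pos 8,9,10,11,12,13,14,15): 1⊕1⊕1⊕1⊕0⊕0⊕1⊕1 = 0
Syndrome s8…s1 = 0011 → error at position 3.
Flip position 3: 001001111110011 → 000001111110011

000001111110011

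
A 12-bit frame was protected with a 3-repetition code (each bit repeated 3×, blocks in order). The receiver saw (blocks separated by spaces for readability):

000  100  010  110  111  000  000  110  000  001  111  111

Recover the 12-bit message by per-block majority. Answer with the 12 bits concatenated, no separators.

000110010011

Block 1 (000): 0 ones → 0
Block 2 (100): 1 one → 0
Block 3 (010): 1 one → 0
Block 4 (110): 2 ones → 1
Block 5 (111): 3 ones → 1
Block 6 (000): 0 ones → 0
Block 7 (000): 0 ones → 0
Block 8 (110): 2 ones → 1
Block 9 (000): 0 ones → 0
Block 10 (001): 1 one → 0
Block 11 (111): 3 ones → 1
Block 12 (111): 3 ones → 1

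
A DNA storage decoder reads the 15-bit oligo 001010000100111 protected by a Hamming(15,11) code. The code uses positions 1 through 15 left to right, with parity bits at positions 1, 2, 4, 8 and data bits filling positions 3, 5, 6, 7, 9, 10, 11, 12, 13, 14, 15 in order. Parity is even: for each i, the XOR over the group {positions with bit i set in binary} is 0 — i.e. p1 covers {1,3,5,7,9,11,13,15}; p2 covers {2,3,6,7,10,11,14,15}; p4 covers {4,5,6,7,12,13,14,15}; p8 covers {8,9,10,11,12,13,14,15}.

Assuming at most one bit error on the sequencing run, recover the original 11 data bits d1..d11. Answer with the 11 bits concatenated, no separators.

11000100111

s1 (pos 1,3,5,7,9,11,13,15): 0⊕1⊕1⊕0⊕0⊕0⊕1⊕1 = 0
s2 (pos 2,3,6,7,10,11,14,15): 0⊕1⊕0⊕0⊕1⊕0⊕1⊕1 = 0
s4 (pos 4,5,6,7,12,13,14,15): 0⊕1⊕0⊕0⊕0⊕1⊕1⊕1 = 0
s8 (pos 8,9,10,11,12,13,14,15): 0⊕0⊕1⊕0⊕0⊕1⊕1⊕1 = 0
Syndrome s8…s1 = 0000 → no error.
Read data bits from positions 3,5,6,7,9,10,11,12,13,14,15: 11000100111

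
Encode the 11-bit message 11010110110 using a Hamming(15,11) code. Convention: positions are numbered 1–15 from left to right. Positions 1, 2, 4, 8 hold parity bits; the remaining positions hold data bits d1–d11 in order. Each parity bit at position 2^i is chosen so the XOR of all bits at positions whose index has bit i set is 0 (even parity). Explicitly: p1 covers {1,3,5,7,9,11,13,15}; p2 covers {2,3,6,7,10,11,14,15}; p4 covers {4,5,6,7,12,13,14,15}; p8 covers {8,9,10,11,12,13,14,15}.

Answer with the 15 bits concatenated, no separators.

Place data at non-parity positions: p1 p2 1 p4 1 0 1 p8 0 1 1 0 1 1 0
p1 (pos 1,3,5,7,9,11,13,15): XOR of data positions = 1⊕1⊕1⊕0⊕1⊕1⊕0 = 1
p2 (pos 2,3,6,7,10,11,14,15): XOR of data positions = 1⊕0⊕1⊕1⊕1⊕1⊕0 = 1
p4 (pos 4,5,6,7,12,13,14,15): XOR of data positions = 1⊕0⊕1⊕0⊕1⊕1⊕0 = 0
p8 (pos 8,9,10,11,12,13,14,15): XOR of data positions = 0⊕1⊕1⊕0⊕1⊕1⊕0 = 0
Codeword: 111010100110110

111010100110110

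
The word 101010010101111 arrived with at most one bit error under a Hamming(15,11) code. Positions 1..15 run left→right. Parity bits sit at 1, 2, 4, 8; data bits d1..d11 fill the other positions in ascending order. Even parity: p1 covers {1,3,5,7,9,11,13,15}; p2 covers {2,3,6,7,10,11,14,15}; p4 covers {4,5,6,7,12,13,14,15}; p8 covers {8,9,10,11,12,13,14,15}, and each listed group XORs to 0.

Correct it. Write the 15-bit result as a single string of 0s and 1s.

101000010101111

s1 (pos 1,3,5,7,9,11,13,15): 1⊕1⊕1⊕0⊕0⊕0⊕1⊕1 = 1
s2 (pos 2,3,6,7,10,11,14,15): 0⊕1⊕0⊕0⊕1⊕0⊕1⊕1 = 0
s4 (pos 4,5,6,7,12,13,14,15): 0⊕1⊕0⊕0⊕1⊕1⊕1⊕1 = 1
s8 (pos 8,9,10,11,12,13,14,15): 1⊕0⊕1⊕0⊕1⊕1⊕1⊕1 = 0
Syndrome s8…s1 = 0101 → error at position 5.
Flip position 5: 101010010101111 → 101000010101111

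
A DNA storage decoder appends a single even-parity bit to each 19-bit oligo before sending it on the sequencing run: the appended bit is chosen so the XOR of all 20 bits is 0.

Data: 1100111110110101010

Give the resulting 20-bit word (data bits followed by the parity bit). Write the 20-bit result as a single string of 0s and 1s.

XOR of the 19 data bits: 1⊕1⊕0⊕0⊕1⊕1⊕1⊕1⊕1⊕0⊕1⊕1⊕0⊕1⊕0⊕1⊕0⊕1⊕0 = 0
Parity bit = 0 (so all 20 bits XOR to 0).

11001111101101010100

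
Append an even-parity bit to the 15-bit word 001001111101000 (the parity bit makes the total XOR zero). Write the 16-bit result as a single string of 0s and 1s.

0010011111010001

XOR of the 15 data bits: 0⊕0⊕1⊕0⊕0⊕1⊕1⊕1⊕1⊕1⊕0⊕1⊕0⊕0⊕0 = 1
Parity bit = 1 (so all 16 bits XOR to 0).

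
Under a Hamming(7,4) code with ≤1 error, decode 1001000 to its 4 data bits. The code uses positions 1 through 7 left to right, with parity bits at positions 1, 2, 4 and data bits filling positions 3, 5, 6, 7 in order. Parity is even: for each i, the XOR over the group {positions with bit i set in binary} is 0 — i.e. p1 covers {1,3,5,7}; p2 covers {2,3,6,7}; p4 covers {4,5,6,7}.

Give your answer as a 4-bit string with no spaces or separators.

s1 (pos 1,3,5,7): 1⊕0⊕0⊕0 = 1
s2 (pos 2,3,6,7): 0⊕0⊕0⊕0 = 0
s4 (pos 4,5,6,7): 1⊕0⊕0⊕0 = 1
Syndrome s4…s1 = 101 → error at position 5.
Flip position 5: 1001000 → 1001100
Read data bits from positions 3,5,6,7: 0100

0100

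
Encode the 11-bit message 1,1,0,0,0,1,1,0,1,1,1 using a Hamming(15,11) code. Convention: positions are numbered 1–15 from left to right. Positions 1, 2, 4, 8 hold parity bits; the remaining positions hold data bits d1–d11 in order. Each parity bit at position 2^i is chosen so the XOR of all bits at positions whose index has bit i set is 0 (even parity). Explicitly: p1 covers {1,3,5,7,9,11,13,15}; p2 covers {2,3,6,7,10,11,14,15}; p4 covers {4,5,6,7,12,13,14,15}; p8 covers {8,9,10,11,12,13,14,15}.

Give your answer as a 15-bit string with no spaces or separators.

Place data at non-parity positions: p1 p2 1 p4 1 0 0 p8 0 1 1 0 1 1 1
p1 (pos 1,3,5,7,9,11,13,15): XOR of data positions = 1⊕1⊕0⊕0⊕1⊕1⊕1 = 1
p2 (pos 2,3,6,7,10,11,14,15): XOR of data positions = 1⊕0⊕0⊕1⊕1⊕1⊕1 = 1
p4 (pos 4,5,6,7,12,13,14,15): XOR of data positions = 1⊕0⊕0⊕0⊕1⊕1⊕1 = 0
p8 (pos 8,9,10,11,12,13,14,15): XOR of data positions = 0⊕1⊕1⊕0⊕1⊕1⊕1 = 1
Codeword: 111010010110111

111010010110111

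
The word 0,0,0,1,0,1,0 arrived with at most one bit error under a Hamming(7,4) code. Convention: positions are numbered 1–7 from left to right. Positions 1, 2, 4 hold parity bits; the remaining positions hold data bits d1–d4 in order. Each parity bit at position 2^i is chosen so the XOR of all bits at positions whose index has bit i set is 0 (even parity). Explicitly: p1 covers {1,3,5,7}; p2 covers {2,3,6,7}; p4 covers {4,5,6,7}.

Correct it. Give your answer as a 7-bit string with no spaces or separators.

0101010

s1 (pos 1,3,5,7): 0⊕0⊕0⊕0 = 0
s2 (pos 2,3,6,7): 0⊕0⊕1⊕0 = 1
s4 (pos 4,5,6,7): 1⊕0⊕1⊕0 = 0
Syndrome s4…s1 = 010 → error at position 2.
Flip position 2: 0001010 → 0101010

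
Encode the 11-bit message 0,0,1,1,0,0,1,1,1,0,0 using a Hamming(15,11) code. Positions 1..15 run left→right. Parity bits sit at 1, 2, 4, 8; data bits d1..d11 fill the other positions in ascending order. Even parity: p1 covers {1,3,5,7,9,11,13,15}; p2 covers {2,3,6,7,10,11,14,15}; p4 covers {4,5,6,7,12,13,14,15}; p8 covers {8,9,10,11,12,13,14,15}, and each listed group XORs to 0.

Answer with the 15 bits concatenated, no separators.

Place data at non-parity positions: p1 p2 0 p4 0 1 1 p8 0 0 1 1 1 0 0
p1 (pos 1,3,5,7,9,11,13,15): XOR of data positions = 0⊕0⊕1⊕0⊕1⊕1⊕0 = 1
p2 (pos 2,3,6,7,10,11,14,15): XOR of data positions = 0⊕1⊕1⊕0⊕1⊕0⊕0 = 1
p4 (pos 4,5,6,7,12,13,14,15): XOR of data positions = 0⊕1⊕1⊕1⊕1⊕0⊕0 = 0
p8 (pos 8,9,10,11,12,13,14,15): XOR of data positions = 0⊕0⊕1⊕1⊕1⊕0⊕0 = 1
Codeword: 110001110011100

110001110011100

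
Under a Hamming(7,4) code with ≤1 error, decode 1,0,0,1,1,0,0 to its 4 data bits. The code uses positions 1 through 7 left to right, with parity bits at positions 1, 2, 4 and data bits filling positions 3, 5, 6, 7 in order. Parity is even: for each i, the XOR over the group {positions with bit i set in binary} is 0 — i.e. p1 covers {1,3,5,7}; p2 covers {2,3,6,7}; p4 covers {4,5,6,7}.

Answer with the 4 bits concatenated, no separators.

s1 (pos 1,3,5,7): 1⊕0⊕1⊕0 = 0
s2 (pos 2,3,6,7): 0⊕0⊕0⊕0 = 0
s4 (pos 4,5,6,7): 1⊕1⊕0⊕0 = 0
Syndrome s4…s1 = 000 → no error.
Read data bits from positions 3,5,6,7: 0100

0100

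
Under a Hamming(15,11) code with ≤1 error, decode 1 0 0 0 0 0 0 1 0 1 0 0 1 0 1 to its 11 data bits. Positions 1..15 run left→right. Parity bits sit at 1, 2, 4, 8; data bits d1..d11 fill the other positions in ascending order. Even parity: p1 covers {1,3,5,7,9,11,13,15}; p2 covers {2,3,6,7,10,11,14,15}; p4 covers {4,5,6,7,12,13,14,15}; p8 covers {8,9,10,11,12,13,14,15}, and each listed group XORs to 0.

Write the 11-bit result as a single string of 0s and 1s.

s1 (pos 1,3,5,7,9,11,13,15): 1⊕0⊕0⊕0⊕0⊕0⊕1⊕1 = 1
s2 (pos 2,3,6,7,10,11,14,15): 0⊕0⊕0⊕0⊕1⊕0⊕0⊕1 = 0
s4 (pos 4,5,6,7,12,13,14,15): 0⊕0⊕0⊕0⊕0⊕1⊕0⊕1 = 0
s8 (pos 8,9,10,11,12,13,14,15): 1⊕0⊕1⊕0⊕0⊕1⊕0⊕1 = 0
Syndrome s8…s1 = 0001 → error at position 1.
Flip position 1: 100000010100101 → 000000010100101
Read data bits from positions 3,5,6,7,9,10,11,12,13,14,15: 00000100101

00000100101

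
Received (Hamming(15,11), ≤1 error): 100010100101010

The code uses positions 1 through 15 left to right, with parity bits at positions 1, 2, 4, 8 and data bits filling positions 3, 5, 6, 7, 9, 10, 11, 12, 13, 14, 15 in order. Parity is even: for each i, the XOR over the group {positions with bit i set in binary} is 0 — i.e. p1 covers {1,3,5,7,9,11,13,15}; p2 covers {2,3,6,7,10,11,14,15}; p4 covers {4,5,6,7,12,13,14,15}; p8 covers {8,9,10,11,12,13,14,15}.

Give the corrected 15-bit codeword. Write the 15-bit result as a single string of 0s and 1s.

s1 (pos 1,3,5,7,9,11,13,15): 1⊕0⊕1⊕1⊕0⊕0⊕0⊕0 = 1
s2 (pos 2,3,6,7,10,11,14,15): 0⊕0⊕0⊕1⊕1⊕0⊕1⊕0 = 1
s4 (pos 4,5,6,7,12,13,14,15): 0⊕1⊕0⊕1⊕1⊕0⊕1⊕0 = 0
s8 (pos 8,9,10,11,12,13,14,15): 0⊕0⊕1⊕0⊕1⊕0⊕1⊕0 = 1
Syndrome s8…s1 = 1011 → error at position 11.
Flip position 11: 100010100101010 → 100010100111010

100010100111010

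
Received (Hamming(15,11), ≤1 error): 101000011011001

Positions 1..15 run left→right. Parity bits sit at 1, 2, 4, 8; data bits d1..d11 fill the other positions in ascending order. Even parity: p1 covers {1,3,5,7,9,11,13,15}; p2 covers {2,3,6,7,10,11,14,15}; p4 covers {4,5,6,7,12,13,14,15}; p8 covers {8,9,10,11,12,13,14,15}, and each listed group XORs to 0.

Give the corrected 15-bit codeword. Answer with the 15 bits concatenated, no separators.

101000011001001

s1 (pos 1,3,5,7,9,11,13,15): 1⊕1⊕0⊕0⊕1⊕1⊕0⊕1 = 1
s2 (pos 2,3,6,7,10,11,14,15): 0⊕1⊕0⊕0⊕0⊕1⊕0⊕1 = 1
s4 (pos 4,5,6,7,12,13,14,15): 0⊕0⊕0⊕0⊕1⊕0⊕0⊕1 = 0
s8 (pos 8,9,10,11,12,13,14,15): 1⊕1⊕0⊕1⊕1⊕0⊕0⊕1 = 1
Syndrome s8…s1 = 1011 → error at position 11.
Flip position 11: 101000011011001 → 101000011001001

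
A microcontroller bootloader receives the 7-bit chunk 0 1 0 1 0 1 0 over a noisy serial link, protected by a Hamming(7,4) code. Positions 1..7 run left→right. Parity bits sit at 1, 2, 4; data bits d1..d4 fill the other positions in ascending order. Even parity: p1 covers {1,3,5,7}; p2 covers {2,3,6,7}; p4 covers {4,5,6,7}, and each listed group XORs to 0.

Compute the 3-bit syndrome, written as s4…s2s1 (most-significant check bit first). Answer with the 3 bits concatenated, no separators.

s1 (pos 1,3,5,7): 0⊕0⊕0⊕0 = 0
s2 (pos 2,3,6,7): 1⊕0⊕1⊕0 = 0
s4 (pos 4,5,6,7): 1⊕0⊕1⊕0 = 0
Syndrome s4…s1 = 000 → no error.

000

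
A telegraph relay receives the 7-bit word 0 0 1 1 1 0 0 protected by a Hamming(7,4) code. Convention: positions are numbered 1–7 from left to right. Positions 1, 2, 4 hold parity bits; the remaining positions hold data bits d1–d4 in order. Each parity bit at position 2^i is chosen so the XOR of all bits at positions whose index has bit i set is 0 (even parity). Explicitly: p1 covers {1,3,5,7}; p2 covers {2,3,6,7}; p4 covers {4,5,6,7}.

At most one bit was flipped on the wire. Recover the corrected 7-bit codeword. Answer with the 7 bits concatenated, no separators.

s1 (pos 1,3,5,7): 0⊕1⊕1⊕0 = 0
s2 (pos 2,3,6,7): 0⊕1⊕0⊕0 = 1
s4 (pos 4,5,6,7): 1⊕1⊕0⊕0 = 0
Syndrome s4…s1 = 010 → error at position 2.
Flip position 2: 0011100 → 0111100

0111100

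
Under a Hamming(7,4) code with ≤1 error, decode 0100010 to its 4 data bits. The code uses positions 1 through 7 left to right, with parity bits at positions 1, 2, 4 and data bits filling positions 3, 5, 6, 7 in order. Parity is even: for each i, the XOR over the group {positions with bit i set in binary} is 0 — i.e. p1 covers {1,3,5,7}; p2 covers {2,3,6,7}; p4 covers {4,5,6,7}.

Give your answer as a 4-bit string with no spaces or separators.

0010

s1 (pos 1,3,5,7): 0⊕0⊕0⊕0 = 0
s2 (pos 2,3,6,7): 1⊕0⊕1⊕0 = 0
s4 (pos 4,5,6,7): 0⊕0⊕1⊕0 = 1
Syndrome s4…s1 = 100 → error at position 4.
Flip position 4: 0100010 → 0101010
Read data bits from positions 3,5,6,7: 0010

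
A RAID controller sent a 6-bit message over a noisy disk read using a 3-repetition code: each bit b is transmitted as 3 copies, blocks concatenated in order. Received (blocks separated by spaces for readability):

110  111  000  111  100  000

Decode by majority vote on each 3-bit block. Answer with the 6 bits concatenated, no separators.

Block 1 (110): 2 ones → 1
Block 2 (111): 3 ones → 1
Block 3 (000): 0 ones → 0
Block 4 (111): 3 ones → 1
Block 5 (100): 1 one → 0
Block 6 (000): 0 ones → 0

110100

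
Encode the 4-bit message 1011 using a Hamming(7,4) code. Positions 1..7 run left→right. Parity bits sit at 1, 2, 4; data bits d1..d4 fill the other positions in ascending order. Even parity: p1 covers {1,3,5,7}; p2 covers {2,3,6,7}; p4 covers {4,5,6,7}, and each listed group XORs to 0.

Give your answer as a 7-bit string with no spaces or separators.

Place data at non-parity positions: p1 p2 1 p4 0 1 1
p1 (pos 1,3,5,7): XOR of data positions = 1⊕0⊕1 = 0
p2 (pos 2,3,6,7): XOR of data positions = 1⊕1⊕1 = 1
p4 (pos 4,5,6,7): XOR of data positions = 0⊕1⊕1 = 0
Codeword: 0110011

0110011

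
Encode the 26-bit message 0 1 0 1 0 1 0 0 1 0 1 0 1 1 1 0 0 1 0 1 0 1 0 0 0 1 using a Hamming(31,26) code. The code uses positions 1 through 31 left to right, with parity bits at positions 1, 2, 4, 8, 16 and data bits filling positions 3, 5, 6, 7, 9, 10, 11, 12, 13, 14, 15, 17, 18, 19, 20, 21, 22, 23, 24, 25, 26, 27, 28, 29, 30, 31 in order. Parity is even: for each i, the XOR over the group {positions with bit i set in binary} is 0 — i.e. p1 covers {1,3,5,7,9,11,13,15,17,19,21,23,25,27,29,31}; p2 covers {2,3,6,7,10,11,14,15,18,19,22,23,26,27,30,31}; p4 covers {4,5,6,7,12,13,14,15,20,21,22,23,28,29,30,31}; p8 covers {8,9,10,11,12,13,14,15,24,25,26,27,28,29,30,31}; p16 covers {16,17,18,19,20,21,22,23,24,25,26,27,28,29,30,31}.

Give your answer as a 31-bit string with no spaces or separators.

Place data at non-parity positions: p1 p2 0 p4 1 0 1 p8 0 1 0 0 1 0 1 p16 0 1 1 1 0 0 1 0 1 0 1 0 0 0 1
p1 (pos 1,3,5,7,9,11,13,15,17,19,21,23,25,27,29,31): XOR of data positions = 0⊕1⊕1⊕0⊕0⊕1⊕1⊕0⊕1⊕0⊕1⊕1⊕1⊕0⊕1 = 1
p2 (pos 2,3,6,7,10,11,14,15,18,19,22,23,26,27,30,31): XOR of data positions = 0⊕0⊕1⊕1⊕0⊕0⊕1⊕1⊕1⊕0⊕1⊕0⊕1⊕0⊕1 = 0
p4 (pos 4,5,6,7,12,13,14,15,20,21,22,23,28,29,30,31): XOR of data positions = 1⊕0⊕1⊕0⊕1⊕0⊕1⊕1⊕0⊕0⊕1⊕0⊕0⊕0⊕1 = 1
p8 (pos 8,9,10,11,12,13,14,15,24,25,26,27,28,29,30,31): XOR of data positions = 0⊕1⊕0⊕0⊕1⊕0⊕1⊕0⊕1⊕0⊕1⊕0⊕0⊕0⊕1 = 0
p16 (pos 16,17,18,19,20,21,22,23,24,25,26,27,28,29,30,31): XOR of data positions = 0⊕1⊕1⊕1⊕0⊕0⊕1⊕0⊕1⊕0⊕1⊕0⊕0⊕0⊕1 = 1
Codeword: 1001101001001011011100101010001

1001101001001011011100101010001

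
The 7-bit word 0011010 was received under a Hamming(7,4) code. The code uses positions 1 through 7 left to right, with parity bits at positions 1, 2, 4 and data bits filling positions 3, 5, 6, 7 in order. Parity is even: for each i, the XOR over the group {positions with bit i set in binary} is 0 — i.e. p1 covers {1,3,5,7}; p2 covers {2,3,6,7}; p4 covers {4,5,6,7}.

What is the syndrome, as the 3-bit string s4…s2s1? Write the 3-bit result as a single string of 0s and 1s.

s1 (pos 1,3,5,7): 0⊕1⊕0⊕0 = 1
s2 (pos 2,3,6,7): 0⊕1⊕1⊕0 = 0
s4 (pos 4,5,6,7): 1⊕0⊕1⊕0 = 0
Syndrome s4…s1 = 001 → error at position 1.

001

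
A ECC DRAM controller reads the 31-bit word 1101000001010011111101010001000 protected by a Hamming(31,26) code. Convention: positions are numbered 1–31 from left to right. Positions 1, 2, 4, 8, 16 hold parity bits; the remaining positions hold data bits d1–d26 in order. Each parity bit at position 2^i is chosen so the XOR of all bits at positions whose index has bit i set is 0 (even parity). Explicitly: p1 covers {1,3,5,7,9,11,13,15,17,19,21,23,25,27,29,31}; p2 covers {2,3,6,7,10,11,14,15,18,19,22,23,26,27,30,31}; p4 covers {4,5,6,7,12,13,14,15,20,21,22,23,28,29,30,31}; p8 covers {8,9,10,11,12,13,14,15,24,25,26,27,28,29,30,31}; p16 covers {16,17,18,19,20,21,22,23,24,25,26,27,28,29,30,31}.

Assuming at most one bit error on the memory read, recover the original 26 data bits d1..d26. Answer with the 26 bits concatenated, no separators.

s1 (pos 1,3,5,7,9,11,13,15,17,19,21,23,25,27,29,31): 1⊕0⊕0⊕0⊕0⊕0⊕0⊕1⊕1⊕1⊕0⊕0⊕0⊕0⊕0⊕0 = 0
s2 (pos 2,3,6,7,10,11,14,15,18,19,22,23,26,27,30,31): 1⊕0⊕0⊕0⊕1⊕0⊕0⊕1⊕1⊕1⊕1⊕0⊕0⊕0⊕0⊕0 = 0
s4 (pos 4,5,6,7,12,13,14,15,20,21,22,23,28,29,30,31): 1⊕0⊕0⊕0⊕1⊕0⊕0⊕1⊕1⊕0⊕1⊕0⊕1⊕0⊕0⊕0 = 0
s8 (pos 8,9,10,11,12,13,14,15,24,25,26,27,28,29,30,31): 0⊕0⊕1⊕0⊕1⊕0⊕0⊕1⊕1⊕0⊕0⊕0⊕1⊕0⊕0⊕0 = 1
s16 (pos 16,17,18,19,20,21,22,23,24,25,26,27,28,29,30,31): 1⊕1⊕1⊕1⊕1⊕0⊕1⊕0⊕1⊕0⊕0⊕0⊕1⊕0⊕0⊕0 = 0
Syndrome s16…s1 = 01000 → error at position 8.
Flip position 8: 1101000001010011111101010001000 → 1101000101010011111101010001000
Read data bits from positions 3,5,6,7,9,10,11,12,13,14,15,17,18,19,20,21,22,23,24,25,26,27,28,29,30,31: 00000101001111101010001000

00000101001111101010001000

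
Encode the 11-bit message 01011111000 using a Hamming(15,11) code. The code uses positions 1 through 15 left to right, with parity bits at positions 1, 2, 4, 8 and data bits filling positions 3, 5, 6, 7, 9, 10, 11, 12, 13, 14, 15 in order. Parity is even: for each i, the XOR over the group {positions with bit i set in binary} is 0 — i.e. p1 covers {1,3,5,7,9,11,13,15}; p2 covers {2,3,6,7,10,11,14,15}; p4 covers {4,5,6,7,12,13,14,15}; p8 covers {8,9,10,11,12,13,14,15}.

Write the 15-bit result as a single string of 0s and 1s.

Place data at non-parity positions: p1 p2 0 p4 1 0 1 p8 1 1 1 1 0 0 0
p1 (pos 1,3,5,7,9,11,13,15): XOR of data positions = 0⊕1⊕1⊕1⊕1⊕0⊕0 = 0
p2 (pos 2,3,6,7,10,11,14,15): XOR of data positions = 0⊕0⊕1⊕1⊕1⊕0⊕0 = 1
p4 (pos 4,5,6,7,12,13,14,15): XOR of data positions = 1⊕0⊕1⊕1⊕0⊕0⊕0 = 1
p8 (pos 8,9,10,11,12,13,14,15): XOR of data positions = 1⊕1⊕1⊕1⊕0⊕0⊕0 = 0
Codeword: 010110101111000

010110101111000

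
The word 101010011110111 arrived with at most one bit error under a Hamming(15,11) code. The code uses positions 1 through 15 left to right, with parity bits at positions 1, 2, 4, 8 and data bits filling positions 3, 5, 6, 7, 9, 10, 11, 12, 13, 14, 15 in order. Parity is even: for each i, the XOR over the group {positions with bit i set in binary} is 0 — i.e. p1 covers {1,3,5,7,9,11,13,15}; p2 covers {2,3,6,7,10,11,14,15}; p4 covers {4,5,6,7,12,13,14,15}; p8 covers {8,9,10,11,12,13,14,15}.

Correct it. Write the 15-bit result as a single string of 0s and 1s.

s1 (pos 1,3,5,7,9,11,13,15): 1⊕1⊕1⊕0⊕1⊕1⊕1⊕1 = 1
s2 (pos 2,3,6,7,10,11,14,15): 0⊕1⊕0⊕0⊕1⊕1⊕1⊕1 = 1
s4 (pos 4,5,6,7,12,13,14,15): 0⊕1⊕0⊕0⊕0⊕1⊕1⊕1 = 0
s8 (pos 8,9,10,11,12,13,14,15): 1⊕1⊕1⊕1⊕0⊕1⊕1⊕1 = 1
Syndrome s8…s1 = 1011 → error at position 11.
Flip position 11: 101010011110111 → 101010011100111

101010011100111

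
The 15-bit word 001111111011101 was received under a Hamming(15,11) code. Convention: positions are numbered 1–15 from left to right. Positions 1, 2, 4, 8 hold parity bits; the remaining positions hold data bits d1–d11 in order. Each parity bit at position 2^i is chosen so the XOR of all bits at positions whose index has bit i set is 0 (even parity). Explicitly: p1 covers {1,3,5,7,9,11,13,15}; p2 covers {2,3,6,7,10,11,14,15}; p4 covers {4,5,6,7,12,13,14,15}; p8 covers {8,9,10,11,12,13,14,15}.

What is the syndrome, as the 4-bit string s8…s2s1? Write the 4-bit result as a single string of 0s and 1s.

s1 (pos 1,3,5,7,9,11,13,15): 0⊕1⊕1⊕1⊕1⊕1⊕1⊕1 = 1
s2 (pos 2,3,6,7,10,11,14,15): 0⊕1⊕1⊕1⊕0⊕1⊕0⊕1 = 1
s4 (pos 4,5,6,7,12,13,14,15): 1⊕1⊕1⊕1⊕1⊕1⊕0⊕1 = 1
s8 (pos 8,9,10,11,12,13,14,15): 1⊕1⊕0⊕1⊕1⊕1⊕0⊕1 = 0
Syndrome s8…s1 = 0111 → error at position 7.

0111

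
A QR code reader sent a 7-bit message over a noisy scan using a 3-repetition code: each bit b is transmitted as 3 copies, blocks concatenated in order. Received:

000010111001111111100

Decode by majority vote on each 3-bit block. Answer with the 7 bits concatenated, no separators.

0010110

Block 1 (000): 0 ones → 0
Block 2 (010): 1 one → 0
Block 3 (111): 3 ones → 1
Block 4 (001): 1 one → 0
Block 5 (111): 3 ones → 1
Block 6 (111): 3 ones → 1
Block 7 (100): 1 one → 0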